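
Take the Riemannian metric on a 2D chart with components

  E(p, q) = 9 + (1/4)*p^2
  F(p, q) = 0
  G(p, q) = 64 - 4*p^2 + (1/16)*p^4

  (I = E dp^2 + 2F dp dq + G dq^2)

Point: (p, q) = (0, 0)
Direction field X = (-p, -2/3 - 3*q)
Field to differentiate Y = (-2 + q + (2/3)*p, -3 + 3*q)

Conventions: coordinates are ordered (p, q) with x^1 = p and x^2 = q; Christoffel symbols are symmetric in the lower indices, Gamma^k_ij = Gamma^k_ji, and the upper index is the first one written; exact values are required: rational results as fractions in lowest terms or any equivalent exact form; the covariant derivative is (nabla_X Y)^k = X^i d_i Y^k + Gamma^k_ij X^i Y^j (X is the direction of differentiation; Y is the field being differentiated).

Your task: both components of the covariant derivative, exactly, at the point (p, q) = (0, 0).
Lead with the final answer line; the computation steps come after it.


Answer: (nabla_X Y)^p = -2/3, (nabla_X Y)^q = -2

E = 9, F = 0, G = 64 at the point
E_p = 0, E_q = 0, F_p = 0, F_q = 0, G_p = 0, G_q = 0
EG - F^2 = 576;  g^inv = (1/576) * [[64, 0], [0, 9]]
first-kind symbols [ij,l] = (1/2)(d_i g_jl + d_j g_il - d_l g_ij): [pp,p] = E_p/2 = 0, [pp,q] = F_p - E_q/2 = 0, [pq,p] = E_q/2 = 0, [pq,q] = G_p/2 = 0, [qq,p] = F_q - G_p/2 = 0, [qq,q] = G_q/2 = 0
Gamma^p_ij = (G*[ij,p] - F*[ij,q])/(EG - F^2), Gamma^q_ij = (E*[ij,q] - F*[ij,p])/(EG - F^2)
Gamma_ppp = 0, Gamma_ppq = 0, Gamma_pqq = 0, Gamma_qpp = 0, Gamma_qpq = 0, Gamma_qqq = 0
X = (0, -2/3), Y = (-2, -3) at the point


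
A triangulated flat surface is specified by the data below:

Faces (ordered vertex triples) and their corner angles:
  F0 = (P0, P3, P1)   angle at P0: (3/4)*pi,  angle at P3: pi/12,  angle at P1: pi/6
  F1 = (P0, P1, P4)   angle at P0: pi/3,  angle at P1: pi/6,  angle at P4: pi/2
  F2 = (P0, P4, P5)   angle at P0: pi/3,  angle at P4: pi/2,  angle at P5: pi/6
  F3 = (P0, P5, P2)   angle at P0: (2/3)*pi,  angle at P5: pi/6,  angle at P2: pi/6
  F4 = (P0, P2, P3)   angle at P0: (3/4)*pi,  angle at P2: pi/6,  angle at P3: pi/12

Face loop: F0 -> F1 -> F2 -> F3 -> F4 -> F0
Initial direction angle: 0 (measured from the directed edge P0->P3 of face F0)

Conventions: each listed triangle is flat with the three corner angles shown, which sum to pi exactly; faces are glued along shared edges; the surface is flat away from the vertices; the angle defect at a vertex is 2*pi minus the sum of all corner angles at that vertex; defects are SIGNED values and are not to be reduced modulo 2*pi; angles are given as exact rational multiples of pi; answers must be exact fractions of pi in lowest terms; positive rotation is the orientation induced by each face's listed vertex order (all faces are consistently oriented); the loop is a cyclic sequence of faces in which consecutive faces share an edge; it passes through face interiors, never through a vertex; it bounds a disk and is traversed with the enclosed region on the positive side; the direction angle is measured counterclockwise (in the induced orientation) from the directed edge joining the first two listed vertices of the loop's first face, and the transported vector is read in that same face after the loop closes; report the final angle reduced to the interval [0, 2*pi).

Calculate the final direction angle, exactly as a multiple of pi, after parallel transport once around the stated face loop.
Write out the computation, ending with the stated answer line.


enclosed vertex P0: corner angles sum to (17/6)*pi, defect = 2*pi - (17/6)*pi = (-5/6)*pi
holonomy = initial angle + sum of enclosed defects (mod 2*pi), positive in the induced orientation
final angle = 0 - (5/6)*pi = (7/6)*pi (mod 2*pi)

Answer: final direction angle = (7/6)*pi


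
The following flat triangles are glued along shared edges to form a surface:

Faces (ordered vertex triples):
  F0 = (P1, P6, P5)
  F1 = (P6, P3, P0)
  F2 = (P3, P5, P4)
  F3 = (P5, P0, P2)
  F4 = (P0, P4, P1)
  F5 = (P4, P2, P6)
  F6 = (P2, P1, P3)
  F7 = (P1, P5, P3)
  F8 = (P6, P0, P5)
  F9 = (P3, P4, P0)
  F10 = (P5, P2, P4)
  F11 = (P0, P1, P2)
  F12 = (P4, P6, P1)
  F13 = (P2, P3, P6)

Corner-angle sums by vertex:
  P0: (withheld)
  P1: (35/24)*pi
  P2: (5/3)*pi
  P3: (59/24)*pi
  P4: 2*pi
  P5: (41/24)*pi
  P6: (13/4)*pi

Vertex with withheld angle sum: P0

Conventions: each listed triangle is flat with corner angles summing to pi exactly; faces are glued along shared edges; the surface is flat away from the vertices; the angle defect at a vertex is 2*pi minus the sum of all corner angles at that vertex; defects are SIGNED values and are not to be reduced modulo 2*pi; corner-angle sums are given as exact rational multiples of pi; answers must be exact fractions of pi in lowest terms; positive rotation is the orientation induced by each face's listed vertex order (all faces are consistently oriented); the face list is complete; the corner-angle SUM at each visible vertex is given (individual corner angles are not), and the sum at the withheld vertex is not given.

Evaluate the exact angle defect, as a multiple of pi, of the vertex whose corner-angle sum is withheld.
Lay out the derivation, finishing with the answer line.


V = 7, E = 21, F = 14; chi = V - E + F = 0
Gauss-Bonnet: total defect = 2*pi*chi = 0; visible defects sum to (-13/24)*pi

Answer: defect(P0) = (13/24)*pi


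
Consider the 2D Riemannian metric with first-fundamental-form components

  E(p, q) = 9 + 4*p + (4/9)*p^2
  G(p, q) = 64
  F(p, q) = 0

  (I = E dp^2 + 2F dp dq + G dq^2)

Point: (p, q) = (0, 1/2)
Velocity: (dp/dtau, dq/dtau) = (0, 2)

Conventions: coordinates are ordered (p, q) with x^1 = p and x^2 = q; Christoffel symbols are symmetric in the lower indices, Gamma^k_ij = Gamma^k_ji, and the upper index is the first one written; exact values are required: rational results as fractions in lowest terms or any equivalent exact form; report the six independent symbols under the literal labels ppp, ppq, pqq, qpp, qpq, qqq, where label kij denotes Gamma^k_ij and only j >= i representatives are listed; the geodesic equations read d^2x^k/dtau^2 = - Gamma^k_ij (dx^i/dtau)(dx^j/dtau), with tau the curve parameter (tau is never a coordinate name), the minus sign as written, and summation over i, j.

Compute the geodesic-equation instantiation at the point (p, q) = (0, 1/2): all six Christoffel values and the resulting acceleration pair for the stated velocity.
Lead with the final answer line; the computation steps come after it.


Answer: Gamma_ppp = 2/9, Gamma_ppq = 0, Gamma_pqq = 0, Gamma_qpp = 0, Gamma_qpq = 0, Gamma_qqq = 0; accelerations (d^2p/dtau^2, d^2q/dtau^2) = (0, 0)

E = 9, F = 0, G = 64 at the point
E_p = 4, E_q = 0, F_p = 0, F_q = 0, G_p = 0, G_q = 0
EG - F^2 = 576;  g^inv = (1/576) * [[64, 0], [0, 9]]
first-kind symbols [ij,l] = (1/2)(d_i g_jl + d_j g_il - d_l g_ij): [pp,p] = E_p/2 = 2, [pp,q] = F_p - E_q/2 = 0, [pq,p] = E_q/2 = 0, [pq,q] = G_p/2 = 0, [qq,p] = F_q - G_p/2 = 0, [qq,q] = G_q/2 = 0
Gamma^p_ij = (G*[ij,p] - F*[ij,q])/(EG - F^2), Gamma^q_ij = (E*[ij,q] - F*[ij,p])/(EG - F^2)
Gamma_ppp = 2/9, Gamma_ppq = 0, Gamma_pqq = 0, Gamma_qpp = 0, Gamma_qpq = 0, Gamma_qqq = 0
d^2p/dtau^2 = -(Gamma_ppp*(0)^2 + 2*Gamma_ppq*(0)*(2) + Gamma_pqq*(2)^2) = 0
d^2q/dtau^2 = -(Gamma_qpp*(0)^2 + 2*Gamma_qpq*(0)*(2) + Gamma_qqq*(2)^2) = 0


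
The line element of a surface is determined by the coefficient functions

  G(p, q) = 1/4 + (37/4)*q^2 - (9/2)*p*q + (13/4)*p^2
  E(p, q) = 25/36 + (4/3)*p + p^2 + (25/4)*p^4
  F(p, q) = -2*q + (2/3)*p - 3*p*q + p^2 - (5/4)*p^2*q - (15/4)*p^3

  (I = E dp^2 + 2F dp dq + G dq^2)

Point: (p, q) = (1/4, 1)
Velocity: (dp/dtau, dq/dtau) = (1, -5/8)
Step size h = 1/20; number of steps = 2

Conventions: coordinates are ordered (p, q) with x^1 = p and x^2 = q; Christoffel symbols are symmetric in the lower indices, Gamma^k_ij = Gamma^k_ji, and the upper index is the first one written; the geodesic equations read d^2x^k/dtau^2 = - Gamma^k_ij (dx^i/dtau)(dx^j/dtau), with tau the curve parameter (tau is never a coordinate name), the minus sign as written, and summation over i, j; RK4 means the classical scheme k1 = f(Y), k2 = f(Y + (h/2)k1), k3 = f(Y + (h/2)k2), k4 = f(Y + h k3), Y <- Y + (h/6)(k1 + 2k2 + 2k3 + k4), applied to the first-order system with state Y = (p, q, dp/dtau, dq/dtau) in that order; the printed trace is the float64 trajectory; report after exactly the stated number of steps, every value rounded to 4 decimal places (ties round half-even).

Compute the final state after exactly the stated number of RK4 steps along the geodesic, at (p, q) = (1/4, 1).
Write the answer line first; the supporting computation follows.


Answer: p = 0.3308, q = 0.9293, dp/dtau = 0.6300, dq/dtau = -0.7942

f(Y) = (dp/dtau, dq/dtau, -Gamma^p_ij Y'^i Y'^j, -Gamma^q_ij Y'^i Y'^j) with the Gammas evaluated at the stage position; h = 0.050000; intermediate values shown to 6 dp
step 0: p = 0.2500, q = 1.0000, dp/dtau = 1.0000, dq/dtau = -0.6250
step 1:
  k1: at (p, q) = (0.250000, 1.000000), (dp/dtau, dq/dtau) = (1.000000, -0.625000); Gamma_ppp = 0.454895, Gamma_ppq = -1.528470, Gamma_pqq = 4.464514, Gamma_qpp = -0.227620, Gamma_qpq = -0.641106, Gamma_qqq = 2.395882; k1 = (1.000000, -0.625000, -4.109433, -1.509654)
  k2: at (p, q) = (0.275000, 0.984375), (dp/dtau, dq/dtau) = (0.897264, -0.662741); Gamma_ppp = 0.461623, Gamma_ppq = -1.476042, Gamma_pqq = 4.016941, Gamma_qpp = -0.245227, Gamma_qpq = -0.642654, Gamma_qqq = 2.342501; k2 = (0.897264, -0.662741, -3.891460, -1.595773)
  k3: at (p, q) = (0.272432, 0.983431), (dp/dtau, dq/dtau) = (0.902714, -0.664894); Gamma_ppp = 0.461765, Gamma_ppq = -1.477924, Gamma_pqq = 4.037085, Gamma_qpp = -0.243591, Gamma_qpq = -0.642751, Gamma_qqq = 2.345907; k3 = (0.902714, -0.664894, -3.935148, -1.610158)
  k4: at (p, q) = (0.295136, 0.966755), (dp/dtau, dq/dtau) = (0.803243, -0.705508); Gamma_ppp = 0.472391, Gamma_ppq = -1.418209, Gamma_pqq = 3.607363, Gamma_qpp = -0.260652, Gamma_qpq = -0.640397, Gamma_qqq = 2.285767; k4 = (0.803243, -0.705508, -3.707701, -1.695367)
  Y <- Y + (h/6)(k1 + 2k2 + 2k3 + k4): p = 0.2950, q = 0.9668, dp/dtau = 0.8044, dq/dtau = -0.7051
step 2:
  k1: at (p, q) = (0.295027, 0.966785), (dp/dtau, dq/dtau) = (0.804414, -0.705141); Gamma_ppp = 0.472349, Gamma_ppq = -1.418432, Gamma_pqq = 3.608911, Gamma_qpp = -0.260574, Gamma_qpq = -0.640416, Gamma_qqq = 2.286018; k1 = (0.804414, -0.705141, -3.709223, -1.694569)
  k2: at (p, q) = (0.315137, 0.949157), (dp/dtau, dq/dtau) = (0.711683, -0.747505); Gamma_ppp = 0.484879, Gamma_ppq = -1.351969, Gamma_pqq = 3.200477, Gamma_qpp = -0.277246, Gamma_qpq = -0.633688, Gamma_qqq = 2.219634; k2 = (0.711683, -0.747505, -3.472357, -1.774054)
  k3: at (p, q) = (0.312819, 0.948098), (dp/dtau, dq/dtau) = (0.717605, -0.749492); Gamma_ppp = 0.484126, Gamma_ppq = -1.354228, Gamma_pqq = 3.215849, Gamma_qpp = -0.275855, Gamma_qpq = -0.634187, Gamma_qqq = 2.223330; k3 = (0.717605, -0.749492, -3.512482, -1.789057)
  k4: at (p, q) = (0.330907, 0.929311), (dp/dtau, dq/dtau) = (0.628790, -0.794594); Gamma_ppp = 0.496120, Gamma_ppq = -1.280772, Gamma_pqq = 2.819048, Gamma_qpp = -0.293123, Gamma_qpq = -0.622936, Gamma_qqq = 2.150034; k4 = (0.628790, -0.794594, -3.255871, -1.864071)
  Y <- Y + (h/6)(k1 + 2k2 + 2k3 + k4): p = 0.3308, q = 0.9293, dp/dtau = 0.6300, dq/dtau = -0.7942


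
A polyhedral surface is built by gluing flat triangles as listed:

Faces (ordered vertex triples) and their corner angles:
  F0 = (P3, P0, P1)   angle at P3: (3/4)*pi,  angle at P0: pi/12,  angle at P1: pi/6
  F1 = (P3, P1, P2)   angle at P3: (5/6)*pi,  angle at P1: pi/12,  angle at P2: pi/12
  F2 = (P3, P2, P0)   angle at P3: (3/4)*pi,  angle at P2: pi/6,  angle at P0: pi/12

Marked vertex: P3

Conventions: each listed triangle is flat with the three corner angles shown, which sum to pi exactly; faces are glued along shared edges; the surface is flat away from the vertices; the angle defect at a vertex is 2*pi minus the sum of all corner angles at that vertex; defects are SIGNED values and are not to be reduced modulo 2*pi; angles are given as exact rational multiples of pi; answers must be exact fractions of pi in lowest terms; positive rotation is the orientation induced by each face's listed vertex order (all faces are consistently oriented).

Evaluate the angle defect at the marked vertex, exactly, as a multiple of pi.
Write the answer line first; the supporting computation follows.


Answer: defect(P3) = -pi/3

Sum of corner angles at P3: (7/3)*pi
defect = 2*pi - (7/3)*pi


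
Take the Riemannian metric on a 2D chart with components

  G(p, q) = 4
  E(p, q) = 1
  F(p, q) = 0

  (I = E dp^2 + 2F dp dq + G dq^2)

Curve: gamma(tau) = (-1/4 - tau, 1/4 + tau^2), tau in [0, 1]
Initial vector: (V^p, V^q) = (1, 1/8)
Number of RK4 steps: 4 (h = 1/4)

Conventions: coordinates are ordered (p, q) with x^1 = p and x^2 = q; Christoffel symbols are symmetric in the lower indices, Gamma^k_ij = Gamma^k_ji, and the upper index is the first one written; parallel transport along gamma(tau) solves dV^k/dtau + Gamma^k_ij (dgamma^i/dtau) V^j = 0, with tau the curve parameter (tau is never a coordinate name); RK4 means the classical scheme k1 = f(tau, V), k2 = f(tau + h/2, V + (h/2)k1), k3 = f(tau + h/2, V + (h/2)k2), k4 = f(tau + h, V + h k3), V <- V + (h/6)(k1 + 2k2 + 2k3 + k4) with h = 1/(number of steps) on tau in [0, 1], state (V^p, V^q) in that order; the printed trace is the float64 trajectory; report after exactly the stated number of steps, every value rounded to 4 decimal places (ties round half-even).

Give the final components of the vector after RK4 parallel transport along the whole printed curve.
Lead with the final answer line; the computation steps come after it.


Answer: V^p = 1.0000, V^q = 0.1250

gamma'(tau) = (-1, 2*tau); f(tau, V)^k = -Gamma^k_ij(gamma(tau)) gamma'^i(tau) V^j; h = 1/4; intermediate values shown to 6 dp
curve data and Christoffel symbols at the stage parameters:
  tau = 0.000000: gamma = (-0.250000, 0.250000), gamma' = (-1.000000, 0.000000); Gamma_ppp = 0.000000, Gamma_ppq = 0.000000, Gamma_pqq = 0.000000, Gamma_qpp = 0.000000, Gamma_qpq = 0.000000, Gamma_qqq = 0.000000
  tau = 0.125000: gamma = (-0.375000, 0.265625), gamma' = (-1.000000, 0.250000); Gamma_ppp = 0.000000, Gamma_ppq = 0.000000, Gamma_pqq = 0.000000, Gamma_qpp = 0.000000, Gamma_qpq = 0.000000, Gamma_qqq = 0.000000
  tau = 0.250000: gamma = (-0.500000, 0.312500), gamma' = (-1.000000, 0.500000); Gamma_ppp = 0.000000, Gamma_ppq = 0.000000, Gamma_pqq = 0.000000, Gamma_qpp = 0.000000, Gamma_qpq = 0.000000, Gamma_qqq = 0.000000
  tau = 0.375000: gamma = (-0.625000, 0.390625), gamma' = (-1.000000, 0.750000); Gamma_ppp = 0.000000, Gamma_ppq = 0.000000, Gamma_pqq = 0.000000, Gamma_qpp = 0.000000, Gamma_qpq = 0.000000, Gamma_qqq = 0.000000
  tau = 0.500000: gamma = (-0.750000, 0.500000), gamma' = (-1.000000, 1.000000); Gamma_ppp = 0.000000, Gamma_ppq = 0.000000, Gamma_pqq = 0.000000, Gamma_qpp = 0.000000, Gamma_qpq = 0.000000, Gamma_qqq = 0.000000
  tau = 0.625000: gamma = (-0.875000, 0.640625), gamma' = (-1.000000, 1.250000); Gamma_ppp = 0.000000, Gamma_ppq = 0.000000, Gamma_pqq = 0.000000, Gamma_qpp = 0.000000, Gamma_qpq = 0.000000, Gamma_qqq = 0.000000
  tau = 0.750000: gamma = (-1.000000, 0.812500), gamma' = (-1.000000, 1.500000); Gamma_ppp = 0.000000, Gamma_ppq = 0.000000, Gamma_pqq = 0.000000, Gamma_qpp = 0.000000, Gamma_qpq = 0.000000, Gamma_qqq = 0.000000
  tau = 0.875000: gamma = (-1.125000, 1.015625), gamma' = (-1.000000, 1.750000); Gamma_ppp = 0.000000, Gamma_ppq = 0.000000, Gamma_pqq = 0.000000, Gamma_qpp = 0.000000, Gamma_qpq = 0.000000, Gamma_qqq = 0.000000
  tau = 1.000000: gamma = (-1.250000, 1.250000), gamma' = (-1.000000, 2.000000); Gamma_ppp = 0.000000, Gamma_ppq = 0.000000, Gamma_pqq = 0.000000, Gamma_qpp = 0.000000, Gamma_qpq = 0.000000, Gamma_qqq = 0.000000
step 0: V^p = 1.0000, V^q = 0.1250
step 1: k1 = (0.000000, 0.000000), k2 = (0.000000, 0.000000), k3 = (0.000000, 0.000000), k4 = (0.000000, 0.000000); V <- V + (h/6)(k1 + 2k2 + 2k3 + k4): V^p = 1.0000, V^q = 0.1250
step 2: k1 = (0.000000, 0.000000), k2 = (0.000000, 0.000000), k3 = (0.000000, 0.000000), k4 = (0.000000, 0.000000); V <- V + (h/6)(k1 + 2k2 + 2k3 + k4): V^p = 1.0000, V^q = 0.1250
step 3: k1 = (0.000000, 0.000000), k2 = (0.000000, 0.000000), k3 = (0.000000, 0.000000), k4 = (0.000000, 0.000000); V <- V + (h/6)(k1 + 2k2 + 2k3 + k4): V^p = 1.0000, V^q = 0.1250
step 4: k1 = (0.000000, 0.000000), k2 = (0.000000, 0.000000), k3 = (0.000000, 0.000000), k4 = (0.000000, 0.000000); V <- V + (h/6)(k1 + 2k2 + 2k3 + k4): V^p = 1.0000, V^q = 0.1250


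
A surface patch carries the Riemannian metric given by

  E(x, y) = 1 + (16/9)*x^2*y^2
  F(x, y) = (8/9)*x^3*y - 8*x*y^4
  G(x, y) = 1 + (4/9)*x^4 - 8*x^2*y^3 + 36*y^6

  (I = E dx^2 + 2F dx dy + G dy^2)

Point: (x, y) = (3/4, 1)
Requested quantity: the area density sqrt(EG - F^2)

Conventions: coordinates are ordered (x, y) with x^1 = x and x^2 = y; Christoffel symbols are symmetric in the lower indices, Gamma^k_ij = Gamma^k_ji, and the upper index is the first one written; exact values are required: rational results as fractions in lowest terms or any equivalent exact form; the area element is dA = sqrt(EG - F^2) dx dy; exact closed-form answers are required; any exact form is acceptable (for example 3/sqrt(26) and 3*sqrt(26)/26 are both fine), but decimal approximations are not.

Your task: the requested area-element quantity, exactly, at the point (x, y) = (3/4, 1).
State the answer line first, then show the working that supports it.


Answer: sqrt(EG - F^2) = sqrt(2153)/8

E = 2, F = -45/8, G = 2089/64; EG - F^2 = 2153/64


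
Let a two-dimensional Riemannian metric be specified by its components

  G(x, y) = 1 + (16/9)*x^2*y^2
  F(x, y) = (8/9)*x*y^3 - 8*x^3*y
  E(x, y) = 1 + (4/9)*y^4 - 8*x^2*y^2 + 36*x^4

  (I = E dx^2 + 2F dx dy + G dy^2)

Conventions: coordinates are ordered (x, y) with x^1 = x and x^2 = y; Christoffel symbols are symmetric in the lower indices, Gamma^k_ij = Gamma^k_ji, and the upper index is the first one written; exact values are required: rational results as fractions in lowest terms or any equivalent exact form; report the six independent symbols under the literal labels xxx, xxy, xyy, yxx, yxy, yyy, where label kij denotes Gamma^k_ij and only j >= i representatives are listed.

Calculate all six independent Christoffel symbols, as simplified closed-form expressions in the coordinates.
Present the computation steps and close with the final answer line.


E = 1 + (4/9)*y^4 - 8*x^2*y^2 + 36*x^4; F = (8/9)*x*y^3 - 8*x^3*y; G = 1 + (16/9)*x^2*y^2
Gamma^k_ij = (1/2) g^{kl} (d_i g_jl + d_j g_il - d_l g_ij), with g^inv = (1/(EG-F^2)) [[G, -F], [-F, E]]
first partials: E_x = -16*x*y^2 + 144*x^3, E_y = (16/9)*y^3 - 16*x^2*y, F_x = (8/9)*y^3 - 24*x^2*y, F_y = (8/3)*x*y^2 - 8*x^3, G_x = (32/9)*x*y^2, G_y = (32/9)*x^2*y
D = EG - F^2 = 1 + (4/9)*y^4 - (56/9)*x^2*y^2 + 36*x^4
expanded: Gamma^x_xx = (G E_x - 2F F_x + F E_y)/(2D), Gamma^x_xy = (G E_y - F G_x)/(2D), Gamma^x_yy = (2G F_y - G G_x - F G_y)/(2D), Gamma^y_xx = (2E F_x - E E_y - F E_x)/(2D), Gamma^y_xy = (E G_x - F E_y)/(2D), Gamma^y_yy = (E G_y - 2F F_y + F G_x)/(2D); substitute and cancel common factors

Answer: Gamma_xxx = (648*x^3 - 72*x*y^2)/(324*x^4 - 56*x^2*y^2 + 4*y^4 + 9), Gamma_xxy = (-72*x^2*y + 8*y^3)/(324*x^4 - 56*x^2*y^2 + 4*y^4 + 9), Gamma_xyy = (-72*x^3 + 8*x*y^2)/(324*x^4 - 56*x^2*y^2 + 4*y^4 + 9), Gamma_yxx = -144*x^2*y/(324*x^4 - 56*x^2*y^2 + 4*y^4 + 9), Gamma_yxy = 16*x*y^2/(324*x^4 - 56*x^2*y^2 + 4*y^4 + 9), Gamma_yyy = 16*x^2*y/(324*x^4 - 56*x^2*y^2 + 4*y^4 + 9)


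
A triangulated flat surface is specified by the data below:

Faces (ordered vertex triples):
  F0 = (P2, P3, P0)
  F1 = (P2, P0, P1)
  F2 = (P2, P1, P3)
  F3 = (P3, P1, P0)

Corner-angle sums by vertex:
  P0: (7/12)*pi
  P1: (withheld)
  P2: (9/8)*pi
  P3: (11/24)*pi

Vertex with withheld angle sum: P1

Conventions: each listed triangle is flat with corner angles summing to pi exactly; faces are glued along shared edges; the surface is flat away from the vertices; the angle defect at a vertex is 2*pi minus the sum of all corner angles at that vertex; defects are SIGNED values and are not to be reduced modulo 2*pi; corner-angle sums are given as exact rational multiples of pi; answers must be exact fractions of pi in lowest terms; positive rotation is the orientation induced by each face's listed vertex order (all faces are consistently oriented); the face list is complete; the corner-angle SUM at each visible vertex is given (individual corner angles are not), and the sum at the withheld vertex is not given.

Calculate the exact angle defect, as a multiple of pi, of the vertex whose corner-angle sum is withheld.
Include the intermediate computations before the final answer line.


V = 4, E = 6, F = 4; chi = V - E + F = 2
Gauss-Bonnet: total defect = 2*pi*chi = 4*pi; visible defects sum to (23/6)*pi

Answer: defect(P1) = pi/6


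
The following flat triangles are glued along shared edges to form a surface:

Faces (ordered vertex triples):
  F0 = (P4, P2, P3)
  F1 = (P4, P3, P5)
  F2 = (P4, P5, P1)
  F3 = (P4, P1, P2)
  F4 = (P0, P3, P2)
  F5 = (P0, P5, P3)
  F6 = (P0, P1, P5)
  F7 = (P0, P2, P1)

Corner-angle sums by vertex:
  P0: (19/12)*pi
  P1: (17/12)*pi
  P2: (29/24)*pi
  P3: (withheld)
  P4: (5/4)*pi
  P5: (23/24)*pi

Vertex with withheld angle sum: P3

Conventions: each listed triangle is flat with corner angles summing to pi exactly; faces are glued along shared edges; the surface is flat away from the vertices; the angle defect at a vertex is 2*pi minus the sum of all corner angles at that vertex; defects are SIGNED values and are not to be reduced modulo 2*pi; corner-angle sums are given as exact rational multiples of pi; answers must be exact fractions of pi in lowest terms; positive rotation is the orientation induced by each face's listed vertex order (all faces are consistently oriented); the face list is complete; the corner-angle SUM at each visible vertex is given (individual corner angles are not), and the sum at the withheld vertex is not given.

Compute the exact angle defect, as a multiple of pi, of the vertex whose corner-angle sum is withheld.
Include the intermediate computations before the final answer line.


V = 6, E = 12, F = 8; chi = V - E + F = 2
Gauss-Bonnet: total defect = 2*pi*chi = 4*pi; visible defects sum to (43/12)*pi

Answer: defect(P3) = (5/12)*pi


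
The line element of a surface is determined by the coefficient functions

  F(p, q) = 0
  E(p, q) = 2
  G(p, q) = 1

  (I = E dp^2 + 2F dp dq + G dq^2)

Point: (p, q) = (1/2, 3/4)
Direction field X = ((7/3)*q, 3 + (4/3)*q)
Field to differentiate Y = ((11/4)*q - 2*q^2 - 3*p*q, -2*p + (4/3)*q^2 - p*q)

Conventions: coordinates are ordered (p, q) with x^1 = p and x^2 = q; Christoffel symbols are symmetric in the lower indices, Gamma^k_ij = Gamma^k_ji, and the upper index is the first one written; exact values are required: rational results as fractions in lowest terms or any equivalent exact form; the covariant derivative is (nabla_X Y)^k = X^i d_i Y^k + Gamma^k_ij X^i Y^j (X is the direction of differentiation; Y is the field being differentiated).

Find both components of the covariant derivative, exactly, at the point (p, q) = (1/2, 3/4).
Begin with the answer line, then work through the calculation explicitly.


Answer: (nabla_X Y)^p = -175/16, (nabla_X Y)^q = 19/16

E = 2, F = 0, G = 1 at the point
E_p = 0, E_q = 0, F_p = 0, F_q = 0, G_p = 0, G_q = 0
EG - F^2 = 2;  g^inv = (1/2) * [[1, 0], [0, 2]]
first-kind symbols [ij,l] = (1/2)(d_i g_jl + d_j g_il - d_l g_ij): [pp,p] = E_p/2 = 0, [pp,q] = F_p - E_q/2 = 0, [pq,p] = E_q/2 = 0, [pq,q] = G_p/2 = 0, [qq,p] = F_q - G_p/2 = 0, [qq,q] = G_q/2 = 0
Gamma^p_ij = (G*[ij,p] - F*[ij,q])/(EG - F^2), Gamma^q_ij = (E*[ij,q] - F*[ij,p])/(EG - F^2)
Gamma_ppp = 0, Gamma_ppq = 0, Gamma_pqq = 0, Gamma_qpp = 0, Gamma_qpq = 0, Gamma_qqq = 0
X = (7/4, 4), Y = (-3/16, -5/8) at the point


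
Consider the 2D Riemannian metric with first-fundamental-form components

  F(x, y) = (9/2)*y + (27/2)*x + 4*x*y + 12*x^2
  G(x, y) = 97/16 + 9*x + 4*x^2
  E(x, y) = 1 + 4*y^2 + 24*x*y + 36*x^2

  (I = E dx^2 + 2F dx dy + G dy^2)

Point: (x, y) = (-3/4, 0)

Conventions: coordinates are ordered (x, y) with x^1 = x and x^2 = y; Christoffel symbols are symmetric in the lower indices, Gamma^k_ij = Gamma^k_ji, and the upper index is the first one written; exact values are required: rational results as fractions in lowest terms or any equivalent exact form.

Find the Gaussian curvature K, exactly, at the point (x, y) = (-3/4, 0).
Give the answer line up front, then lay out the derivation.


Answer: K = -1024/121801

E = 85/4, F = -27/8, G = 25/16, EG - F^2 = 349/16 at the point
E_x = -54, E_y = -18, F_x = -9/2, F_y = 3/2, G_x = 3, G_y = 0
E_yy = 8, F_xy = 4, G_xx = 8
Using the Brioschi determinant formula for K from the metric derivatives:
M1 = [[-E_yy/2 + F_xy - G_xx/2, E_x/2, F_x - E_y/2], [F_y - G_x/2, E, F], [G_y/2, F, G]] = [[-4, -27, 9/2], [0, 85/4, -27/8], [0, -27/8, 25/16]]; det M1 = -349/4
M2 = [[0, E_y/2, G_x/2], [E_y/2, E, F], [G_x/2, F, G]] = [[0, -9, 3/2], [-9, 85/4, -27/8], [3/2, -27/8, 25/16]]; det M2 = -333/4
det M1 - det M2 = -4; K = -4 / (349/16)^2 = -1024/121801


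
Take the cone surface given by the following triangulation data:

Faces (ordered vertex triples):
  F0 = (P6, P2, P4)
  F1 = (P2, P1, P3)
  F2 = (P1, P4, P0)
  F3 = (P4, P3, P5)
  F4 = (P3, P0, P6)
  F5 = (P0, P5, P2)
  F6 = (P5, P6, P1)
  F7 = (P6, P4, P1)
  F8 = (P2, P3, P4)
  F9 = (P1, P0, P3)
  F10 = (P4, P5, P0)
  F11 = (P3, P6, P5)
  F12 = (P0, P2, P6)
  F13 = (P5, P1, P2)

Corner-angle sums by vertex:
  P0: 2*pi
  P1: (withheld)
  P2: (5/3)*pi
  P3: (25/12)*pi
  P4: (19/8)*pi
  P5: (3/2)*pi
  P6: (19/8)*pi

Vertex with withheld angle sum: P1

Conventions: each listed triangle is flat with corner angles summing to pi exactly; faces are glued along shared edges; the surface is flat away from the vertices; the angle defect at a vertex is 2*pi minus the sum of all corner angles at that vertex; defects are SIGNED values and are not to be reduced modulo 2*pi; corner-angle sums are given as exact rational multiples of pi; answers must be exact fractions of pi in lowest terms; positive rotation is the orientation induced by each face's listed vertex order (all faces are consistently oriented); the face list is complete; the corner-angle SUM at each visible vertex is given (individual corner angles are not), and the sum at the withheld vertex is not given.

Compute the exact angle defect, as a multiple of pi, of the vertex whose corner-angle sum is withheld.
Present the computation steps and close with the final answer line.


V = 7, E = 21, F = 14; chi = V - E + F = 0
Gauss-Bonnet: total defect = 2*pi*chi = 0; visible defects sum to 0

Answer: defect(P1) = 0


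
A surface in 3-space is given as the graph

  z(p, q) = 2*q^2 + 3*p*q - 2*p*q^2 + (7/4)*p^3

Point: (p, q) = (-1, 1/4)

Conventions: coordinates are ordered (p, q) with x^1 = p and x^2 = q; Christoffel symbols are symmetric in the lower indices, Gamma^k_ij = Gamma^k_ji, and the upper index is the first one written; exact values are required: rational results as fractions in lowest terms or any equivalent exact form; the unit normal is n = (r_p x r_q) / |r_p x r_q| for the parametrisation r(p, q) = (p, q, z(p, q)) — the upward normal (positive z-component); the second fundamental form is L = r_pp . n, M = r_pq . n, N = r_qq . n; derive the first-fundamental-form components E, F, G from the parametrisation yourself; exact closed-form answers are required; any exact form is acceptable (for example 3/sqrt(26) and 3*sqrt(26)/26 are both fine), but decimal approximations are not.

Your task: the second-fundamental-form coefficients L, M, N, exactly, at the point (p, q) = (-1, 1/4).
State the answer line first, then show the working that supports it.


Answer: L = -28*sqrt(2337)/779, M = 16*sqrt(2337)/2337, N = 64*sqrt(2337)/2337

z_p = 47/8, z_q = -1, z_pp = -21/2, z_pq = 2, z_qq = 8
E = 2273/64, F = -47/8, G = 2; answer radicand W^2 = 2337/64
unnormalised second-form numerators: l = -21/2, m = 2, n = 8; L = l/sqrt(2337/64), and similarly M = m/sqrt(W^2), N = n/sqrt(W^2)


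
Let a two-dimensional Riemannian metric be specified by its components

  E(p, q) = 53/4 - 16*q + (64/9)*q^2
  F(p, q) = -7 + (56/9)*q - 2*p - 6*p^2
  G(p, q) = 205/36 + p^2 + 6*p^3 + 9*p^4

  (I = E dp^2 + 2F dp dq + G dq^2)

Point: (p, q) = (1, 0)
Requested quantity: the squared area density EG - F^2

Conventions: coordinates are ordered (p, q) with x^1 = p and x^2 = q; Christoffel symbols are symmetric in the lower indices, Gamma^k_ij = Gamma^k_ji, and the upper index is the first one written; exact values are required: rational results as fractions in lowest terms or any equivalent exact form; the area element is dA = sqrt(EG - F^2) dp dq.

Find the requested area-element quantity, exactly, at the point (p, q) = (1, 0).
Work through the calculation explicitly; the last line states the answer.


E = 53/4, F = -15, G = 781/36; EG - F^2 = 8993/144

Answer: EG - F^2 = 8993/144


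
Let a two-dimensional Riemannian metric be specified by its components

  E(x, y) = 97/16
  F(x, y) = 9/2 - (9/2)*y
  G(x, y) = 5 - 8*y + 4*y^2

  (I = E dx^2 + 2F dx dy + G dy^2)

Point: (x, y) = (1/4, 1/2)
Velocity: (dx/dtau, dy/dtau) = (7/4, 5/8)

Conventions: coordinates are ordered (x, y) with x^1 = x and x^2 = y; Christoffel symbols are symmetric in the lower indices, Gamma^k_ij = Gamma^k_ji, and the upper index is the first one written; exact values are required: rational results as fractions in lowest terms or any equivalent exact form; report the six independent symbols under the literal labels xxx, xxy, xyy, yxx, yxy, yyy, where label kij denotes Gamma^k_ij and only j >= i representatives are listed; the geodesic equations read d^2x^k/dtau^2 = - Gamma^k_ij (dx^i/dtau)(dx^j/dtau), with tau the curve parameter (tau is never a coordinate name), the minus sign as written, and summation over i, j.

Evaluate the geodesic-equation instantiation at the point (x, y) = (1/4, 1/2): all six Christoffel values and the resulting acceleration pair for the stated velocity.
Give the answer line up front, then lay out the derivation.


Answer: Gamma_xxx = 0, Gamma_xxy = 0, Gamma_xyy = -72/113, Gamma_yxx = 0, Gamma_yxy = 0, Gamma_yyy = -32/113; accelerations (d^2x/dtau^2, d^2y/dtau^2) = (225/904, 25/226)

E = 97/16, F = 9/4, G = 2 at the point
E_x = 0, E_y = 0, F_x = 0, F_y = -9/2, G_x = 0, G_y = -4
EG - F^2 = 113/16;  g^inv = (16/113) * [[2, -9/4], [-9/4, 97/16]]
first-kind symbols [ij,l] = (1/2)(d_i g_jl + d_j g_il - d_l g_ij): [xx,x] = E_x/2 = 0, [xx,y] = F_x - E_y/2 = 0, [xy,x] = E_y/2 = 0, [xy,y] = G_x/2 = 0, [yy,x] = F_y - G_x/2 = -9/2, [yy,y] = G_y/2 = -2
Gamma^x_ij = (G*[ij,x] - F*[ij,y])/(EG - F^2), Gamma^y_ij = (E*[ij,y] - F*[ij,x])/(EG - F^2)
Gamma_xxx = 0, Gamma_xxy = 0, Gamma_xyy = -72/113, Gamma_yxx = 0, Gamma_yxy = 0, Gamma_yyy = -32/113
d^2x/dtau^2 = -(Gamma_xxx*(7/4)^2 + 2*Gamma_xxy*(7/4)*(5/8) + Gamma_xyy*(5/8)^2) = 225/904
d^2y/dtau^2 = -(Gamma_yxx*(7/4)^2 + 2*Gamma_yxy*(7/4)*(5/8) + Gamma_yyy*(5/8)^2) = 25/226


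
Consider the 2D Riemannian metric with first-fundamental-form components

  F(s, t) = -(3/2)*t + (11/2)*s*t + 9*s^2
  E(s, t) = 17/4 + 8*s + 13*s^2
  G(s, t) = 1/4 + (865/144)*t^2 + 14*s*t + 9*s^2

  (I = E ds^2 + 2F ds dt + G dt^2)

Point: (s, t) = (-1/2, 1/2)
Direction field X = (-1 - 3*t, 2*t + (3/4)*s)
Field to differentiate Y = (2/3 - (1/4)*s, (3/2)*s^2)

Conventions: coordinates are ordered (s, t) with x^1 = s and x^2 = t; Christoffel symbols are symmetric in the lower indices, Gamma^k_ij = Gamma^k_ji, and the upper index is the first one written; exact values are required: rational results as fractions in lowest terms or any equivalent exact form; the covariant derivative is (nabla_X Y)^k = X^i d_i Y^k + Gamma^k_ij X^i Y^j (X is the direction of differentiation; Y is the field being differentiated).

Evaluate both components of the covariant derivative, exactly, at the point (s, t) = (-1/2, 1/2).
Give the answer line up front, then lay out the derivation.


Answer: (nabla_X Y)^s = 70829/76992, (nabla_X Y)^t = 371883/12832

E = 7/2, F = 1/8, G = 289/576 at the point
E_s = -5, E_t = 0, F_s = -25/4, F_t = -17/4, G_s = -2, G_t = -143/144
EG - F^2 = 2005/1152;  g^inv = (1152/2005) * [[289/576, -1/8], [-1/8, 7/2]]
first-kind symbols [ij,l] = (1/2)(d_i g_jl + d_j g_il - d_l g_ij): [ss,s] = E_s/2 = -5/2, [ss,t] = F_s - E_t/2 = -25/4, [st,s] = E_t/2 = 0, [st,t] = G_s/2 = -1, [tt,s] = F_t - G_s/2 = -13/4, [tt,t] = G_t/2 = -143/288
Gamma^s_ij = (G*[ij,s] - F*[ij,t])/(EG - F^2), Gamma^t_ij = (E*[ij,t] - F*[ij,s])/(EG - F^2)
Gamma_sss = -109/401, Gamma_sst = 144/2005, Gamma_stt = -1807/2005, Gamma_tss = -4968/401, Gamma_tst = -4032/2005, Gamma_ttt = -1534/2005
X = (-5/2, 5/8), Y = (19/24, 3/8) at the point


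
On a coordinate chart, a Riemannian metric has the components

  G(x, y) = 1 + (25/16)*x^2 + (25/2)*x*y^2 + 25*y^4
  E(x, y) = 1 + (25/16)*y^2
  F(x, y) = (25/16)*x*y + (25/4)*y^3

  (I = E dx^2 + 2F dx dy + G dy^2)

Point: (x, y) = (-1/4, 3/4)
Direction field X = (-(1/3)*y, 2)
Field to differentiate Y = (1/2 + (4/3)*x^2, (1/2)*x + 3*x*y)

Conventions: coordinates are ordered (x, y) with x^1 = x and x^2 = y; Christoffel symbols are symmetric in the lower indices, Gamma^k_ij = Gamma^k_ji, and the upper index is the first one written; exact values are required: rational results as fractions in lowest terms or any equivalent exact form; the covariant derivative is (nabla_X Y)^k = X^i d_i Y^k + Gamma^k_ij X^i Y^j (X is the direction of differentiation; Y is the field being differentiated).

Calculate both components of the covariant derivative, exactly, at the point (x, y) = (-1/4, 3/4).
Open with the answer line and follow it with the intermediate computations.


Answer: (nabla_X Y)^x = -82877/99888, (nabla_X Y)^y = -483905/99888

E = 481/256, F = 75/32, G = 29/4 at the point
E_x = 0, E_y = 75/32, F_x = 75/64, F_y = 325/32, G_x = 25/4, G_y = 75/2
EG - F^2 = 2081/256;  g^inv = (256/2081) * [[29/4, -75/32], [-75/32, 481/256]]
first-kind symbols [ij,l] = (1/2)(d_i g_jl + d_j g_il - d_l g_ij): [xx,x] = E_x/2 = 0, [xx,y] = F_x - E_y/2 = 0, [xy,x] = E_y/2 = 75/64, [xy,y] = G_x/2 = 25/8, [yy,x] = F_y - G_x/2 = 225/32, [yy,y] = G_y/2 = 75/4
Gamma^x_ij = (G*[ij,x] - F*[ij,y])/(EG - F^2), Gamma^y_ij = (E*[ij,y] - F*[ij,x])/(EG - F^2)
Gamma_xxx = 0, Gamma_xxy = 300/2081, Gamma_xyy = 1800/2081, Gamma_yxx = 0, Gamma_yxy = 800/2081, Gamma_yyy = 4800/2081
X = (-1/4, 2), Y = (7/12, -11/16) at the point


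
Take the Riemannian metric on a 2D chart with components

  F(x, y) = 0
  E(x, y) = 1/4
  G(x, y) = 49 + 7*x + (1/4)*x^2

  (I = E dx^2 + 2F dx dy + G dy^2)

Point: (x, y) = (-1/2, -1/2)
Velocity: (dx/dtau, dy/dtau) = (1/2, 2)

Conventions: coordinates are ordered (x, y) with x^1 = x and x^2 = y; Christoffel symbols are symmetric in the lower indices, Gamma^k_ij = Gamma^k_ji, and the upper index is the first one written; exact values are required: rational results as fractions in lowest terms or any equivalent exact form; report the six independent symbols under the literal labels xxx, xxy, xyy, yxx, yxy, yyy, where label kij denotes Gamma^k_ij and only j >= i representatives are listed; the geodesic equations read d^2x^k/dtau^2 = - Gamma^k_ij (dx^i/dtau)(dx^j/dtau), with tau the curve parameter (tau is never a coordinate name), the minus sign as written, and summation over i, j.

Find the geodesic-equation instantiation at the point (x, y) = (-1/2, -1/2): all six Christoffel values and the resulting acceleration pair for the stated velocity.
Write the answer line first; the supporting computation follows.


Answer: Gamma_xxx = 0, Gamma_xxy = 0, Gamma_xyy = -27/2, Gamma_yxx = 0, Gamma_yxy = 2/27, Gamma_yyy = 0; accelerations (d^2x/dtau^2, d^2y/dtau^2) = (54, -4/27)

E = 1/4, F = 0, G = 729/16 at the point
E_x = 0, E_y = 0, F_x = 0, F_y = 0, G_x = 27/4, G_y = 0
EG - F^2 = 729/64;  g^inv = (64/729) * [[729/16, 0], [0, 1/4]]
first-kind symbols [ij,l] = (1/2)(d_i g_jl + d_j g_il - d_l g_ij): [xx,x] = E_x/2 = 0, [xx,y] = F_x - E_y/2 = 0, [xy,x] = E_y/2 = 0, [xy,y] = G_x/2 = 27/8, [yy,x] = F_y - G_x/2 = -27/8, [yy,y] = G_y/2 = 0
Gamma^x_ij = (G*[ij,x] - F*[ij,y])/(EG - F^2), Gamma^y_ij = (E*[ij,y] - F*[ij,x])/(EG - F^2)
Gamma_xxx = 0, Gamma_xxy = 0, Gamma_xyy = -27/2, Gamma_yxx = 0, Gamma_yxy = 2/27, Gamma_yyy = 0
d^2x/dtau^2 = -(Gamma_xxx*(1/2)^2 + 2*Gamma_xxy*(1/2)*(2) + Gamma_xyy*(2)^2) = 54
d^2y/dtau^2 = -(Gamma_yxx*(1/2)^2 + 2*Gamma_yxy*(1/2)*(2) + Gamma_yyy*(2)^2) = -4/27


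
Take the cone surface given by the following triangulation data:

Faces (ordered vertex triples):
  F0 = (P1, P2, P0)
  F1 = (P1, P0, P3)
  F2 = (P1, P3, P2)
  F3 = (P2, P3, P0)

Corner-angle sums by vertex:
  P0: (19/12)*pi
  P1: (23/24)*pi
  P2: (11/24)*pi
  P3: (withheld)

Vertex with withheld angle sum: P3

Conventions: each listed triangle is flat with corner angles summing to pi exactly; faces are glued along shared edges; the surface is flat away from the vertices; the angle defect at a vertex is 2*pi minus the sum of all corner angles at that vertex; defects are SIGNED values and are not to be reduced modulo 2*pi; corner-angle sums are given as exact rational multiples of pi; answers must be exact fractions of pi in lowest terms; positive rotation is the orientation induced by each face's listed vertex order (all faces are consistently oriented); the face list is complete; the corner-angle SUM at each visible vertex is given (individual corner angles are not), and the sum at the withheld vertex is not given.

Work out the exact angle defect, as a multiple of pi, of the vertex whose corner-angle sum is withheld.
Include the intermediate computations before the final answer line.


V = 4, E = 6, F = 4; chi = V - E + F = 2
Gauss-Bonnet: total defect = 2*pi*chi = 4*pi; visible defects sum to 3*pi

Answer: defect(P3) = pi


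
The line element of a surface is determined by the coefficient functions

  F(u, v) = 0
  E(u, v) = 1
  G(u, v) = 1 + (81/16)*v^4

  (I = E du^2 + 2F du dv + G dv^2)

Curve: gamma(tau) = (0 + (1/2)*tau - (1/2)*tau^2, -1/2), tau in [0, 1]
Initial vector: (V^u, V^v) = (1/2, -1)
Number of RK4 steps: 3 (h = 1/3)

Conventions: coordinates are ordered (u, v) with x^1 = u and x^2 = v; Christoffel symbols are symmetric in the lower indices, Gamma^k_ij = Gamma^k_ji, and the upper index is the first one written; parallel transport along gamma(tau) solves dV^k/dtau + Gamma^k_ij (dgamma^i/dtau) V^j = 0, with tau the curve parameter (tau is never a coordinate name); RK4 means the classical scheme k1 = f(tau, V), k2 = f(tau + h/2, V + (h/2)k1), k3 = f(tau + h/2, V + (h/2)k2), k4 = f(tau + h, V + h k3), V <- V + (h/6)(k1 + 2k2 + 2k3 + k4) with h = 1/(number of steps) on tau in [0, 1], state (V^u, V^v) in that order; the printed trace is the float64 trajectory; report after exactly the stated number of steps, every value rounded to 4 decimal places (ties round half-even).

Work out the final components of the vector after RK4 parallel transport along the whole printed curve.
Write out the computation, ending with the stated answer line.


gamma'(tau) = (1/2 - tau, 0); f(tau, V)^k = -Gamma^k_ij(gamma(tau)) gamma'^i(tau) V^j; h = 1/3; intermediate values shown to 6 dp
curve data and Christoffel symbols at the stage parameters:
  tau = 0.000000: gamma = (0.000000, -0.500000), gamma' = (0.500000, 0.000000); Gamma_uuu = 0.000000, Gamma_uuv = 0.000000, Gamma_uvv = 0.000000, Gamma_vuu = 0.000000, Gamma_vuv = 0.000000, Gamma_vvv = -0.961424
  tau = 0.166667: gamma = (0.069444, -0.500000), gamma' = (0.333333, 0.000000); Gamma_uuu = 0.000000, Gamma_uuv = 0.000000, Gamma_uvv = 0.000000, Gamma_vuu = 0.000000, Gamma_vuv = 0.000000, Gamma_vvv = -0.961424
  tau = 0.333333: gamma = (0.111111, -0.500000), gamma' = (0.166667, 0.000000); Gamma_uuu = 0.000000, Gamma_uuv = 0.000000, Gamma_uvv = 0.000000, Gamma_vuu = 0.000000, Gamma_vuv = 0.000000, Gamma_vvv = -0.961424
  tau = 0.500000: gamma = (0.125000, -0.500000), gamma' = (0.000000, 0.000000); Gamma_uuu = 0.000000, Gamma_uuv = 0.000000, Gamma_uvv = 0.000000, Gamma_vuu = 0.000000, Gamma_vuv = 0.000000, Gamma_vvv = -0.961424
  tau = 0.666667: gamma = (0.111111, -0.500000), gamma' = (-0.166667, 0.000000); Gamma_uuu = 0.000000, Gamma_uuv = 0.000000, Gamma_uvv = 0.000000, Gamma_vuu = 0.000000, Gamma_vuv = 0.000000, Gamma_vvv = -0.961424
  tau = 0.833333: gamma = (0.069444, -0.500000), gamma' = (-0.333333, 0.000000); Gamma_uuu = 0.000000, Gamma_uuv = 0.000000, Gamma_uvv = 0.000000, Gamma_vuu = 0.000000, Gamma_vuv = 0.000000, Gamma_vvv = -0.961424
  tau = 1.000000: gamma = (0.000000, -0.500000), gamma' = (-0.500000, 0.000000); Gamma_uuu = 0.000000, Gamma_uuv = 0.000000, Gamma_uvv = 0.000000, Gamma_vuu = 0.000000, Gamma_vuv = 0.000000, Gamma_vvv = -0.961424
step 0: V^u = 0.5000, V^v = -1.0000
step 1: k1 = (0.000000, 0.000000), k2 = (0.000000, 0.000000), k3 = (0.000000, 0.000000), k4 = (0.000000, 0.000000); V <- V + (h/6)(k1 + 2k2 + 2k3 + k4): V^u = 0.5000, V^v = -1.0000
step 2: k1 = (0.000000, 0.000000), k2 = (0.000000, 0.000000), k3 = (0.000000, 0.000000), k4 = (0.000000, 0.000000); V <- V + (h/6)(k1 + 2k2 + 2k3 + k4): V^u = 0.5000, V^v = -1.0000
step 3: k1 = (0.000000, 0.000000), k2 = (0.000000, 0.000000), k3 = (0.000000, 0.000000), k4 = (0.000000, 0.000000); V <- V + (h/6)(k1 + 2k2 + 2k3 + k4): V^u = 0.5000, V^v = -1.0000

Answer: V^u = 0.5000, V^v = -1.0000
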